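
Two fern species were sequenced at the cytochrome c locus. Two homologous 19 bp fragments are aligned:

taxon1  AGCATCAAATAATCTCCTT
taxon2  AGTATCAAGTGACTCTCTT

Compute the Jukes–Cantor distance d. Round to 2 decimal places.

The sequences differ at 7 of 19 sites (3, 9, 11, 13, 14, 15, 16), so p = 7/19 ≈ 0.368421.
d = −(3/4) ln(1 − 4p/3) = −0.75 ln(1 − 0.491228) = −0.75 ln(0.508772)
  = −0.75 × (-0.675755) = 0.506816 substitutions/site.

0.51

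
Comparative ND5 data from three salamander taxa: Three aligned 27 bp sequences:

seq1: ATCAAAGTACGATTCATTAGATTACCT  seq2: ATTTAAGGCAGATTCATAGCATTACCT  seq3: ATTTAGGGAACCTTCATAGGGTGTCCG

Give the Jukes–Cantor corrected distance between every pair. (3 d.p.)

d(seq1,seq2) = 0.377, d(seq1,seq3) = 0.770, d(seq2,seq3) = 0.441

seq1–seq2: 8/27 sites differ → p ≈ 0.296296, d = −0.75 ln(1 − 0.395061) = 0.376971 ≈ 0.377.
seq1–seq3: 13/27 sites differ → p ≈ 0.481481, d = −0.75 ln(1 − 0.641975) = 0.770364 ≈ 0.770.
seq2–seq3: 9/27 sites differ → p ≈ 0.333333, d = −0.75 ln(1 − 0.444444) = 0.440839 ≈ 0.441.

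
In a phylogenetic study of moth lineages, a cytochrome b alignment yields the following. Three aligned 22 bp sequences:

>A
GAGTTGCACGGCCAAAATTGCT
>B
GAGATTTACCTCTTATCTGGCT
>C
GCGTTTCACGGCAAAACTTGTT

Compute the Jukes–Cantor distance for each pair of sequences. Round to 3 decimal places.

d(A,B) = 0.699, d(A,C) = 0.271, d(B,C) = 0.699

A–B: 10/22 sites differ → p ≈ 0.454545, d = −0.75 ln(1 − 0.60606) = 0.698667 ≈ 0.699.
A–C: 5/22 sites differ → p ≈ 0.227273, d = −0.75 ln(1 − 0.303031) = 0.270761 ≈ 0.271.
B–C: 10/22 sites differ → p ≈ 0.454545, d = −0.75 ln(1 − 0.60606) = 0.698667 ≈ 0.699.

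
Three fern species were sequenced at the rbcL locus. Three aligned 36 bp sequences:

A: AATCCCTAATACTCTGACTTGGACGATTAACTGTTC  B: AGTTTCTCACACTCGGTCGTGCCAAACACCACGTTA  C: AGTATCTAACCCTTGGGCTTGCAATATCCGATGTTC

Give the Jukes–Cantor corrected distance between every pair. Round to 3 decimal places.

d(A,B) = 0.912, d(A,C) = 0.608, d(B,C) = 0.493

A–B: 19/36 sites differ → p ≈ 0.527778, d = −0.75 ln(1 − 0.703704) = 0.912297 ≈ 0.912.
A–C: 15/36 sites differ → p ≈ 0.416667, d = −0.75 ln(1 − 0.555556) = 0.608198 ≈ 0.608.
B–C: 13/36 sites differ → p ≈ 0.361111, d = −0.75 ln(1 − 0.481481) = 0.492584 ≈ 0.493.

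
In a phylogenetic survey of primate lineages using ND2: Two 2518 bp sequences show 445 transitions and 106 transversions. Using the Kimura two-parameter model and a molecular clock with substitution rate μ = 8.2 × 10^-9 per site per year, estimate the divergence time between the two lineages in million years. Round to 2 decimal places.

P = 445/2518 ≈ 0.176728 and Q = 106/2518 ≈ 0.042097.
Under the Kimura two-parameter model, d = −½ ln(1 − 2P − Q) − ¼ ln(1 − 2Q).
1 − 2P − Q = 0.604447, giving −½ ln(0.604447) = 0.251721.
1 − 2Q = 0.915806, giving −¼ ln(0.915806) = 0.021988.
d = 0.251721 + 0.021988 = 0.273709.
Under a molecular clock d = 2μt, so t = d/(2μ) = 0.273709 / (2 × 8.2 × 10^-9) = 16.69 million years.

16.69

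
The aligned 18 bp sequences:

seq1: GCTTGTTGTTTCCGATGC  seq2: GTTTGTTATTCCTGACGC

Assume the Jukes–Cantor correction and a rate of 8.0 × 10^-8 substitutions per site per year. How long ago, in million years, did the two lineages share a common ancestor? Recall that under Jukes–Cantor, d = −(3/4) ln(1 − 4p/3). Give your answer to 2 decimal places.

2.17

The sequences differ at 5 of 18 sites (2, 8, 11, 13, 16), so p = 5/18 ≈ 0.277778.
d = −(3/4) ln(1 − 4p/3) = −0.75 ln(1 − 0.370371) = −0.75 ln(0.629629)
  = −0.75 × (-0.462625) = 0.346969 substitutions/site.
Under a molecular clock d = 2μt, so t = d/(2μ) = 0.346969 / (2 × 8.0 × 10^-8) = 2.17 million years.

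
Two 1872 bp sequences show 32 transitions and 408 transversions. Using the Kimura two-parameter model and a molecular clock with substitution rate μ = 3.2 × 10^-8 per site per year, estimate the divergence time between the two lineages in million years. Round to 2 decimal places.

4.51

P = 32/1872 ≈ 0.017094 and Q = 408/1872 ≈ 0.217949.
Under the Kimura two-parameter model, d = −½ ln(1 − 2P − Q) − ¼ ln(1 − 2Q).
1 − 2P − Q = 0.747863, giving −½ ln(0.747863) = 0.145268.
1 − 2Q = 0.564102, giving −¼ ln(0.564102) = 0.143130.
d = 0.145268 + 0.143130 = 0.288398.
Under a molecular clock d = 2μt, so t = d/(2μ) = 0.288398 / (2 × 3.2 × 10^-8) = 4.51 million years.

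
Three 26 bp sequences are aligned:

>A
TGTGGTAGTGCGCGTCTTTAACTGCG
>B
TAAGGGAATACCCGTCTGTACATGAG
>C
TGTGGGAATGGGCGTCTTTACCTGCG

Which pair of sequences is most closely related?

A–B: 10/26 differ, p = 0.385, d = 0.539.
A–C: 4/26 differ, p = 0.154, d = 0.172.
B–C: 8/26 differ, p = 0.308, d = 0.396.
The smallest distance is between A and C.

A and C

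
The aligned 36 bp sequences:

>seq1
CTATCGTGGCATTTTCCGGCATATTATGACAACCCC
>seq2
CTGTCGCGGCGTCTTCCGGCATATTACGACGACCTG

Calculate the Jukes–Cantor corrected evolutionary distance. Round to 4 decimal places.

0.2635

The sequences differ at 8 of 36 sites (3, 7, 11, 13, 27, 31, 35, 36), so p = 8/36 ≈ 0.222222.
d = −(3/4) ln(1 − 4p/3) = −0.75 ln(1 − 0.296296) = −0.75 ln(0.703704)
  = −0.75 × (-0.351397) = 0.263548 substitutions/site.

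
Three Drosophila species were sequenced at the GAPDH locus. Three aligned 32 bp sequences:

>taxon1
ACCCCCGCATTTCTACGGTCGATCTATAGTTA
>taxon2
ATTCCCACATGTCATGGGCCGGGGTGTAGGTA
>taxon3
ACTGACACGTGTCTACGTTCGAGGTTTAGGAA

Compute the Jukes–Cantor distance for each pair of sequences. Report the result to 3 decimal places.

d(taxon1,taxon2) = 0.585, d(taxon1,taxon3) = 0.520, d(taxon2,taxon3) = 0.520

taxon1–taxon2: 13/32 sites differ → p = 0.40625, d = −0.75 ln(1 − 0.541667) = 0.585119 ≈ 0.585.
taxon1–taxon3: 12/32 sites differ → p = 0.375, d = −0.75 ln(1 − 0.5) = 0.519860 ≈ 0.520.
taxon2–taxon3: 12/32 sites differ → p = 0.375, d = −0.75 ln(1 − 0.5) = 0.519860 ≈ 0.520.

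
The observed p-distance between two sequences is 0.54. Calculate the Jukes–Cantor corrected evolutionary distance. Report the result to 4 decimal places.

0.9547

d = −(3/4) ln(1 − 4p/3) = −0.75 ln(1 − 0.72) = −0.75 ln(0.28)
  = −0.75 × (-1.272966) = 0.954725 substitutions/site.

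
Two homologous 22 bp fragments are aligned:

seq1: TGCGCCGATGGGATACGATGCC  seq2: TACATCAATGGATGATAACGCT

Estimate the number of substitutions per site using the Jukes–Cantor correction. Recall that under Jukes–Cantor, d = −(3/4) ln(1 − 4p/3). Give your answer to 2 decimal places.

The sequences differ at 11 of 22 sites, so p = 11/22 = 0.5.
d = −(3/4) ln(1 − 4p/3) = −0.75 ln(1 − 0.666667) = −0.75 ln(0.333333)
  = −0.75 × (-1.098613) = 0.823960 substitutions/site.

0.82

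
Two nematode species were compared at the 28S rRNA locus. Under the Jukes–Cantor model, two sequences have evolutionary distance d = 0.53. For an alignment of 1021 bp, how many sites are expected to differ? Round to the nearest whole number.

Invert JC69: p = (3/4)(1 − e^(−4d/3)) = 0.75 × (1 − e^(-0.706667)) = 0.75 × (1 − 0.493286) = 0.380036.
Expected differing sites = pL ≈ 0.380036 × 1021 = 388.016756 ≈ 388.

388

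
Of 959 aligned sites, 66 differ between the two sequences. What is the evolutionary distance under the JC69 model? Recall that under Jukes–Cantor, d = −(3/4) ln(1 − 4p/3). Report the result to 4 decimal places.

p = 66/959 ≈ 0.068822.
d = −(3/4) ln(1 − 4p/3) = −0.75 ln(1 − 0.091763) = −0.75 ln(0.908237)
  = −0.75 × (-0.096250) = 0.072188 substitutions/site.

0.0722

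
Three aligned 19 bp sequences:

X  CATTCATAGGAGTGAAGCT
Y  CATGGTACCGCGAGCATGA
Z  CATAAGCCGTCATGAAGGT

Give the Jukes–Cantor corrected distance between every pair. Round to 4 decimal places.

d(X,Y) = 1.3844, d(X,Z) = 0.7489, d(Y,Z) = 1.1086

X–Y: 12/19 sites differ → p ≈ 0.631579, d = −0.75 ln(1 − 0.842105) = 1.384369 ≈ 1.3844.
X–Z: 9/19 sites differ → p ≈ 0.473684, d = −0.75 ln(1 − 0.631579) = 0.748897 ≈ 0.7489.
Y–Z: 11/19 sites differ → p ≈ 0.578947, d = −0.75 ln(1 − 0.771929) = 1.108574 ≈ 1.1086.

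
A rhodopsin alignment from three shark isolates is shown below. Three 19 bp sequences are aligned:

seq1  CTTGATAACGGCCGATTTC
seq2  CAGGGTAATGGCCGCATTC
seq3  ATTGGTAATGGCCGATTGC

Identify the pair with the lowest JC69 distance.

seq1 and seq3

seq1–seq2: 6/19 differ, p = 0.316, d = 0.410.
seq1–seq3: 4/19 differ, p = 0.211, d = 0.247.
seq2–seq3: 6/19 differ, p = 0.316, d = 0.410.
The smallest distance is between seq1 and seq3.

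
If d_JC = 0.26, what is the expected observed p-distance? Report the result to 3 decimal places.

0.220

p = (3/4)(1 − e^(−4d/3)) = 0.75 × (1 − e^(-0.346667)) = 0.75 × (1 − 0.707041) = 0.219719.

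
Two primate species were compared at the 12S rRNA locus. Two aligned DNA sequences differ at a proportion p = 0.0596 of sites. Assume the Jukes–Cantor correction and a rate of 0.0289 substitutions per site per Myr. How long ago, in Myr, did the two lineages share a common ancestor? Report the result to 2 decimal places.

1.07

d = −(3/4) ln(1 − 4p/3) = −0.75 ln(1 − 0.079467) = −0.75 ln(0.920533)
  = −0.75 × (-0.082802) = 0.062102 substitutions/site.
Under a molecular clock d = 2μt, so t = d/(2μ) = 0.062102 / (2 × 0.0289) = 1.07 Myr.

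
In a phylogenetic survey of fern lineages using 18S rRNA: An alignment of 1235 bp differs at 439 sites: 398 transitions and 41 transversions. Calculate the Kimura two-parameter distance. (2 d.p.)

P = 398/1235 ≈ 0.322267 and Q = 41/1235 ≈ 0.033198.
Under the Kimura two-parameter model, d = −½ ln(1 − 2P − Q) − ¼ ln(1 − 2Q).
1 − 2P − Q = 0.322268, giving −½ ln(0.322268) = 0.566186.
1 − 2Q = 0.933604, giving −¼ ln(0.933604) = 0.017176.
d = 0.566186 + 0.017176 = 0.583362.

0.58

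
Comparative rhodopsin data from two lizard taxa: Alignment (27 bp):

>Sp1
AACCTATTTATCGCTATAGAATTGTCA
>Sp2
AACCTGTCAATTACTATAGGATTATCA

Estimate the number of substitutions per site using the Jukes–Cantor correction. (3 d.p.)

0.318

The sequences differ at 7 of 27 sites (6, 8, 9, 12, 13, 20, 24), so p = 7/27 ≈ 0.259259.
d = −(3/4) ln(1 − 4p/3) = −0.75 ln(1 − 0.345679) = −0.75 ln(0.654321)
  = −0.75 × (-0.424157) = 0.318118 substitutions/site.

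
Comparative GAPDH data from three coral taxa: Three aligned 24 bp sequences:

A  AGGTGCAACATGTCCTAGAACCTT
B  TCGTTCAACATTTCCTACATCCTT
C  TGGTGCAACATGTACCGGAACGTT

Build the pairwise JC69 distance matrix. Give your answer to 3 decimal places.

d(A,B) = 0.304, d(A,C) = 0.244, d(B,C) = 0.520

A–B: 6/24 sites differ → p = 0.25, d = −0.75 ln(1 − 0.333333) = 0.304098 ≈ 0.304.
A–C: 5/24 sites differ → p ≈ 0.208333, d = −0.75 ln(1 − 0.277777) = 0.244066 ≈ 0.244.
B–C: 9/24 sites differ → p = 0.375, d = −0.75 ln(1 − 0.5) = 0.519860 ≈ 0.520.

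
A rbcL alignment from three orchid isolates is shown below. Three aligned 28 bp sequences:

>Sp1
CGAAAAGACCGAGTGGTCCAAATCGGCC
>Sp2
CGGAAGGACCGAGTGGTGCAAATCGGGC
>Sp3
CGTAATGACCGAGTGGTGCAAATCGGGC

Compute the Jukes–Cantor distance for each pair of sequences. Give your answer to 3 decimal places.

Sp1–Sp2: 4/28 sites differ → p ≈ 0.142857, d = −0.75 ln(1 − 0.190476) = 0.158482 ≈ 0.158.
Sp1–Sp3: 4/28 sites differ → p ≈ 0.142857, d = −0.75 ln(1 − 0.190476) = 0.158482 ≈ 0.158.
Sp2–Sp3: 2/28 sites differ → p ≈ 0.071429, d = −0.75 ln(1 − 0.095239) = 0.075063 ≈ 0.075.

d(Sp1,Sp2) = 0.158, d(Sp1,Sp3) = 0.158, d(Sp2,Sp3) = 0.075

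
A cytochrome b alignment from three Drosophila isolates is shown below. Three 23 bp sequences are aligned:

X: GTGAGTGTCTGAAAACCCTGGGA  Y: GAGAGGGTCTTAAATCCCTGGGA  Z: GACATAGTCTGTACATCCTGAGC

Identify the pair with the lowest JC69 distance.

X–Y: 4/23 differ, p = 0.174, d = 0.198.
X–Z: 9/23 differ, p = 0.391, d = 0.553.
Y–Z: 10/23 differ, p = 0.435, d = 0.650.
The smallest distance is between X and Y.

X and Y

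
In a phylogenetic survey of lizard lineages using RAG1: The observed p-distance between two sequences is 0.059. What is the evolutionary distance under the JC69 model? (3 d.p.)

0.061

d = −(3/4) ln(1 − 4p/3) = −0.75 ln(1 − 0.078667) = −0.75 ln(0.921333)
  = −0.75 × (-0.081934) = 0.061451 substitutions/site.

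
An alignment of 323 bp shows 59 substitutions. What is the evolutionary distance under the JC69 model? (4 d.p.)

p = 59/323 ≈ 0.182663.
d = −(3/4) ln(1 − 4p/3) = −0.75 ln(1 − 0.243551) = −0.75 ln(0.756449)
  = −0.75 × (-0.279120) = 0.209340 substitutions/site.

0.2093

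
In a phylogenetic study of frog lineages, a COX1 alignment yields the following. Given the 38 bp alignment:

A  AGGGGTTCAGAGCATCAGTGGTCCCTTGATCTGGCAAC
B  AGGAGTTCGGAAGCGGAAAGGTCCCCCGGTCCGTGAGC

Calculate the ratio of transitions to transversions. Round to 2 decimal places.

1.29

Transitions are A↔G and C↔T; transversions are all other mismatches.
Transitions: 9. Transversions: 7.
R = 9/7 = 1.285714… ≈ 1.29 (to 2 d.p.).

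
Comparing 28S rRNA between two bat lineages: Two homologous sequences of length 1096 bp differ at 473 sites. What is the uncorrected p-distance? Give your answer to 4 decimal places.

0.4316

p = 473/1096 = 0.431569… ≈ 0.4316 (to 4 d.p.).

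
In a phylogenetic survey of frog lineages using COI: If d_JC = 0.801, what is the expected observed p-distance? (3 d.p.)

p = (3/4)(1 − e^(−4d/3)) = 0.75 × (1 − e^(-1.068)) = 0.75 × (1 − 0.343695) = 0.492229.

0.492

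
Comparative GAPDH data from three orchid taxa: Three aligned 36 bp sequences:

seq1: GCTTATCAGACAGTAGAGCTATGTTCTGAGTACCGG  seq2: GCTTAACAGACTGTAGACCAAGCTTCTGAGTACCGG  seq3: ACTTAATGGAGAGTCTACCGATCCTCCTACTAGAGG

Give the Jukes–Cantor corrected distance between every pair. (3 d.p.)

seq1–seq2: 6/36 sites differ → p ≈ 0.166667, d = −0.75 ln(1 − 0.222223) = 0.188487 ≈ 0.188.
seq1–seq3: 16/36 sites differ → p ≈ 0.444444, d = −0.75 ln(1 − 0.592592) = 0.673455 ≈ 0.673.
seq2–seq3: 15/36 sites differ → p ≈ 0.416667, d = −0.75 ln(1 − 0.555556) = 0.608198 ≈ 0.608.

d(seq1,seq2) = 0.188, d(seq1,seq3) = 0.673, d(seq2,seq3) = 0.608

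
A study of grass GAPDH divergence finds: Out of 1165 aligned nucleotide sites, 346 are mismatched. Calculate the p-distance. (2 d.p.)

p = 346/1165 = 0.296995… ≈ 0.30 (to 2 d.p.).

0.30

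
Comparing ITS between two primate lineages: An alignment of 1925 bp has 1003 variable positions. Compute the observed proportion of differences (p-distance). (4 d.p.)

p = 1003/1925 = 0.521038… ≈ 0.5210 (to 4 d.p.).

0.5210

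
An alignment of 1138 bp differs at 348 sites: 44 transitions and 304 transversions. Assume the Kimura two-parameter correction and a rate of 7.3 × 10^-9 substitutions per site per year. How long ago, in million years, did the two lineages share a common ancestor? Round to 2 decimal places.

P = 44/1138 ≈ 0.038664 and Q = 304/1138 ≈ 0.267135.
Under the Kimura two-parameter model, d = −½ ln(1 − 2P − Q) − ¼ ln(1 − 2Q).
1 − 2P − Q = 0.655537, giving −½ ln(0.655537) = 0.211150.
1 − 2Q = 0.46573, giving −¼ ln(0.46573) = 0.191037.
d = 0.211150 + 0.191037 = 0.402187.
Under a molecular clock d = 2μt, so t = d/(2μ) = 0.402187 / (2 × 7.3 × 10^-9) = 27.55 million years.

27.55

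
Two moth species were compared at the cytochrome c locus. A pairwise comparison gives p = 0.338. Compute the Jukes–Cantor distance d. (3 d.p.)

d = −(3/4) ln(1 − 4p/3) = −0.75 ln(1 − 0.450667) = −0.75 ln(0.549333)
  = −0.75 × (-0.599050) = 0.449288 substitutions/site.

0.449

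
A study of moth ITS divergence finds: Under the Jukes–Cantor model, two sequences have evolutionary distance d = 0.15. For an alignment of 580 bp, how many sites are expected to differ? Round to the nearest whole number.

Invert JC69: p = (3/4)(1 − e^(−4d/3)) = 0.75 × (1 − e^(-0.2)) = 0.75 × (1 − 0.818731) = 0.135952.
Expected differing sites = pL ≈ 0.135952 × 580 = 78.85216 ≈ 79.

79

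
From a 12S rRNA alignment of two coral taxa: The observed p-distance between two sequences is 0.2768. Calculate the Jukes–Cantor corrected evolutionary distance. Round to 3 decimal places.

d = −(3/4) ln(1 − 4p/3) = −0.75 ln(1 − 0.369067) = −0.75 ln(0.630933)
  = −0.75 × (-0.460556) = 0.345417 substitutions/site.

0.345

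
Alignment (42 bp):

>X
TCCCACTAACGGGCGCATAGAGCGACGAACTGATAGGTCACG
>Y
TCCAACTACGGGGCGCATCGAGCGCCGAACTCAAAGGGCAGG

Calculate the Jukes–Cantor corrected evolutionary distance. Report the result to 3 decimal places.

0.252

The sequences differ at 9 of 42 sites (4, 9, 10, 19, 25, 32, 34, 38, 41), so p = 9/42 ≈ 0.214286.
d = −(3/4) ln(1 − 4p/3) = −0.75 ln(1 − 0.285715) = −0.75 ln(0.714285)
  = −0.75 × (-0.336473) = 0.252355 substitutions/site.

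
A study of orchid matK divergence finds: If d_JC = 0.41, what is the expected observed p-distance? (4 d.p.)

0.3158

p = (3/4)(1 − e^(−4d/3)) = 0.75 × (1 − e^(-0.546667)) = 0.75 × (1 − 0.578876) = 0.315843.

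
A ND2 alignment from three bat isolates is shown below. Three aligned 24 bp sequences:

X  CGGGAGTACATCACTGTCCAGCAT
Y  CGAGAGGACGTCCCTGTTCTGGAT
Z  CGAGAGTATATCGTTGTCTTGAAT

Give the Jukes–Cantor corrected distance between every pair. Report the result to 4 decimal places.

d(X,Y) = 0.3694, d(X,Z) = 0.3694, d(Y,Z) = 0.4408

X–Y: 7/24 sites differ → p ≈ 0.291667, d = −0.75 ln(1 − 0.388889) = 0.369358 ≈ 0.3694.
X–Z: 7/24 sites differ → p ≈ 0.291667, d = −0.75 ln(1 − 0.388889) = 0.369358 ≈ 0.3694.
Y–Z: 8/24 sites differ → p ≈ 0.333333, d = −0.75 ln(1 − 0.444444) = 0.440839 ≈ 0.4408.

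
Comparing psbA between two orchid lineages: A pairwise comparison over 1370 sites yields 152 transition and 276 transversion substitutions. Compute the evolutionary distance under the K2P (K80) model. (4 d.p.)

P = 152/1370 ≈ 0.110949 and Q = 276/1370 ≈ 0.20146.
Under the Kimura two-parameter model, d = −½ ln(1 − 2P − Q) − ¼ ln(1 − 2Q).
1 − 2P − Q = 0.576642, giving −½ ln(0.576642) = 0.275267.
1 − 2Q = 0.59708, giving −¼ ln(0.59708) = 0.128926.
d = 0.275267 + 0.128926 = 0.404193.

0.4042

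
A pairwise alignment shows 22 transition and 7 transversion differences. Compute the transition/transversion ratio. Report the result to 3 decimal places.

3.143

R = 22/7 = 3.142857… ≈ 3.143 (to 3 d.p.).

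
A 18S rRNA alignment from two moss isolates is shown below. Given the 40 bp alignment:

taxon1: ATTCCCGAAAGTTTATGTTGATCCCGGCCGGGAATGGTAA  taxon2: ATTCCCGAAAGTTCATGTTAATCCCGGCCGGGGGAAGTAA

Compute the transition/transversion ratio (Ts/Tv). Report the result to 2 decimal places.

Transitions are A↔G and C↔T; transversions are all other mismatches.
Transitions: 5. Transversions: 1.
R = 5/1 = 5.00.

5.00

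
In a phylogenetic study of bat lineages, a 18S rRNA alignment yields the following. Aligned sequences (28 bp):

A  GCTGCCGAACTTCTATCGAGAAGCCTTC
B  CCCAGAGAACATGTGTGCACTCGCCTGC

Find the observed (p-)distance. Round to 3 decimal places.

The sequences differ at 14 of 28 positions.
p = 14/28 = 0.500.

0.500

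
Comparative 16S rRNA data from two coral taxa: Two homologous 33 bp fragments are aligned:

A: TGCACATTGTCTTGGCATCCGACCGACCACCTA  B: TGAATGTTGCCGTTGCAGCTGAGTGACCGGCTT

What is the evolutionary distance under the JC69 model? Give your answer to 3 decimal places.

The sequences differ at 13 of 33 sites, so p = 13/33 ≈ 0.393939.
d = −(3/4) ln(1 − 4p/3) = −0.75 ln(1 − 0.525252) = −0.75 ln(0.474748)
  = −0.75 × (-0.744971) = 0.558728 substitutions/site.

0.559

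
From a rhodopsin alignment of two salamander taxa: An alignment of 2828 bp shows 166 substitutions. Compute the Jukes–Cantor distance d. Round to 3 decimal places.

p = 166/2828 ≈ 0.058699.
d = −(3/4) ln(1 − 4p/3) = −0.75 ln(1 − 0.078265) = −0.75 ln(0.921735)
  = −0.75 × (-0.081498) = 0.061124 substitutions/site.

0.061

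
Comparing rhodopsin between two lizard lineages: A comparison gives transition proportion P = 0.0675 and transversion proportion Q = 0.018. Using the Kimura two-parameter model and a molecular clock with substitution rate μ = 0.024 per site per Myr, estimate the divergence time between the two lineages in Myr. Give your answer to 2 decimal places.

1.92

Under the Kimura two-parameter model, d = −½ ln(1 − 2P − Q) − ¼ ln(1 − 2Q).
1 − 2P − Q = 0.847, giving −½ ln(0.847) = 0.083027.
1 − 2Q = 0.964, giving −¼ ln(0.964) = 0.009166.
d = 0.083027 + 0.009166 = 0.092193.
Under a molecular clock d = 2μt, so t = d/(2μ) = 0.092193 / (2 × 0.024) = 1.92 Myr.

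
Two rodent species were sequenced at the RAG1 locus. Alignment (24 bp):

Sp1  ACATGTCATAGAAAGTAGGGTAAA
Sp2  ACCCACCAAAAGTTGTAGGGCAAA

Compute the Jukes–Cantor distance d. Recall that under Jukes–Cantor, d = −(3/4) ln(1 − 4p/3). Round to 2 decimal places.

The sequences differ at 10 of 24 sites (3, 4, 5, 6, 9, 11, 12, 13, 14, 21), so p = 10/24 ≈ 0.416667.
d = −(3/4) ln(1 − 4p/3) = −0.75 ln(1 − 0.555556) = −0.75 ln(0.444444)
  = −0.75 × (-0.810931) = 0.608198 substitutions/site.

0.61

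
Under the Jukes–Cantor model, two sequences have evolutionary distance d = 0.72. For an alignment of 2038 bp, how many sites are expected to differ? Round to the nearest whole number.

943

Invert JC69: p = (3/4)(1 − e^(−4d/3)) = 0.75 × (1 − e^(-0.96)) = 0.75 × (1 − 0.382893) = 0.462830.
Expected differing sites = pL ≈ 0.462830 × 2038 = 943.24754 ≈ 943.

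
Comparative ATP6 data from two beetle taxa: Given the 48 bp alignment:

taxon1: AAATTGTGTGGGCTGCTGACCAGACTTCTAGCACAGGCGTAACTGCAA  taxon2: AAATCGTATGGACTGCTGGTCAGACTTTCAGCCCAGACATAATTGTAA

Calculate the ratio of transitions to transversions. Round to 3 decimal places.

Transitions are A↔G and C↔T; transversions are all other mismatches.
Transitions: 11. Transversions: 1.
R = 11/1 = 11.000.

11.000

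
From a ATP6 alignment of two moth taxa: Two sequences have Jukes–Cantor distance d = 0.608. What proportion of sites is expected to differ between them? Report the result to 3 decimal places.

p = (3/4)(1 − e^(−4d/3)) = 0.75 × (1 − e^(-0.810667)) = 0.75 × (1 − 0.444561) = 0.416579.

0.417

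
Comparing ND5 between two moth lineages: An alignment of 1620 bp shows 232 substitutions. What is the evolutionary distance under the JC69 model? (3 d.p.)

0.159

p = 232/1620 ≈ 0.14321.
d = −(3/4) ln(1 − 4p/3) = −0.75 ln(1 − 0.190947) = −0.75 ln(0.809053)
  = −0.75 × (-0.211891) = 0.158918 substitutions/site.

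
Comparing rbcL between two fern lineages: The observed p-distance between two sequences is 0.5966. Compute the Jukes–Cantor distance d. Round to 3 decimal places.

1.190

d = −(3/4) ln(1 − 4p/3) = −0.75 ln(1 − 0.795467) = −0.75 ln(0.204533)
  = −0.75 × (-1.587026) = 1.190270 substitutions/site.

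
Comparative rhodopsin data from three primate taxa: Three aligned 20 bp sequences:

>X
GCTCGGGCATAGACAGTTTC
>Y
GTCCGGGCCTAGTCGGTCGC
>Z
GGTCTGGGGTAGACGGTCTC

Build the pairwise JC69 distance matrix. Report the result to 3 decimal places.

d(X,Y) = 0.471, d(X,Z) = 0.383, d(Y,Z) = 0.471

X–Y: 7/20 sites differ → p = 0.35, d = −0.75 ln(1 − 0.466667) = 0.471457 ≈ 0.471.
X–Z: 6/20 sites differ → p = 0.3, d = −0.75 ln(1 − 0.4) = 0.383119 ≈ 0.383.
Y–Z: 7/20 sites differ → p = 0.35, d = −0.75 ln(1 − 0.466667) = 0.471457 ≈ 0.471.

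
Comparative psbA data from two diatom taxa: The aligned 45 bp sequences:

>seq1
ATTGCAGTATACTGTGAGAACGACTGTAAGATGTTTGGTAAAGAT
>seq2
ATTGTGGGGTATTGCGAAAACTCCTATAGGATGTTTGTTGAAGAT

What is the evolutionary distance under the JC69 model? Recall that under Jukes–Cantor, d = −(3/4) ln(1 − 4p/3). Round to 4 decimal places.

The sequences differ at 13 of 45 sites, so p = 13/45 ≈ 0.288889.
d = −(3/4) ln(1 − 4p/3) = −0.75 ln(1 − 0.385185) = −0.75 ln(0.614815)
  = −0.75 × (-0.486434) = 0.364826 substitutions/site.

0.3648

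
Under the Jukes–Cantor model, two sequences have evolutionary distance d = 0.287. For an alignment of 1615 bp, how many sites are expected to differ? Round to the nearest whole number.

Invert JC69: p = (3/4)(1 − e^(−4d/3)) = 0.75 × (1 − e^(-0.382667)) = 0.75 × (1 − 0.682040) = 0.238470.
Expected differing sites = pL ≈ 0.238470 × 1615 = 385.12905 ≈ 385.

385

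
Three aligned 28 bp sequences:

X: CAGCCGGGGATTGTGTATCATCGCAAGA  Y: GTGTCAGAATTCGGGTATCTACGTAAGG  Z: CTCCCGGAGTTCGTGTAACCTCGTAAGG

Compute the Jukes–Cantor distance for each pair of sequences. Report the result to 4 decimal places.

d(X,Y) = 0.7238, d(X,Z) = 0.4197, d(Y,Z) = 0.4197

X–Y: 13/28 sites differ → p ≈ 0.464286, d = −0.75 ln(1 − 0.619048) = 0.723811 ≈ 0.7238.
X–Z: 9/28 sites differ → p ≈ 0.321429, d = −0.75 ln(1 − 0.428572) = 0.419713 ≈ 0.4197.
Y–Z: 9/28 sites differ → p ≈ 0.321429, d = −0.75 ln(1 − 0.428572) = 0.419713 ≈ 0.4197.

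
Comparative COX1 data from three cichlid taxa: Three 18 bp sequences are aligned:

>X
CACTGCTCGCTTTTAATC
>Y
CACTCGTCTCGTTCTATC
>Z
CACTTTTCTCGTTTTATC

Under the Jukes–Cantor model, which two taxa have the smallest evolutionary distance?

X–Y: 6/18 differ, p = 0.333, d = 0.441.
X–Z: 5/18 differ, p = 0.278, d = 0.347.
Y–Z: 3/18 differ, p = 0.167, d = 0.188.
The smallest distance is between Y and Z.

Y and Z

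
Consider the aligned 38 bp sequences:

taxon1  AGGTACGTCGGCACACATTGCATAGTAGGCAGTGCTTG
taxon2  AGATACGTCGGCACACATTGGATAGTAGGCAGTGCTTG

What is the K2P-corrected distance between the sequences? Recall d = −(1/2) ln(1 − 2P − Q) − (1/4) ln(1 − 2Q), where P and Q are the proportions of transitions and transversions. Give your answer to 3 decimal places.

Of 38 sites, 1 differences are transitions and 1 are transversions, so P = 1/38 ≈ 0.026316 and Q = 1/38 ≈ 0.026316.
Under the Kimura two-parameter model, d = −½ ln(1 − 2P − Q) − ¼ ln(1 − 2Q).
1 − 2P − Q = 0.921052, giving −½ ln(0.921052) = 0.041119.
1 − 2Q = 0.947368, giving −¼ ln(0.947368) = 0.013517.
d = 0.041119 + 0.013517 = 0.054636.

0.055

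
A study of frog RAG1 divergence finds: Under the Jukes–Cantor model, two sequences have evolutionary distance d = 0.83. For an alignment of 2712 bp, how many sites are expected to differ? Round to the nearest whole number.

Invert JC69: p = (3/4)(1 − e^(−4d/3)) = 0.75 × (1 − e^(-1.106667)) = 0.75 × (1 − 0.330659) = 0.502006.
Expected differing sites = pL ≈ 0.502006 × 2712 = 1361.440272 ≈ 1361.

1361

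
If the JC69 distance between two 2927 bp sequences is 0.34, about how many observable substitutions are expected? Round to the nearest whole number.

800

Invert JC69: p = (3/4)(1 − e^(−4d/3)) = 0.75 × (1 − e^(-0.453333)) = 0.75 × (1 − 0.635506) = 0.273371.
Expected differing sites = pL ≈ 0.273371 × 2927 = 800.156917 ≈ 800.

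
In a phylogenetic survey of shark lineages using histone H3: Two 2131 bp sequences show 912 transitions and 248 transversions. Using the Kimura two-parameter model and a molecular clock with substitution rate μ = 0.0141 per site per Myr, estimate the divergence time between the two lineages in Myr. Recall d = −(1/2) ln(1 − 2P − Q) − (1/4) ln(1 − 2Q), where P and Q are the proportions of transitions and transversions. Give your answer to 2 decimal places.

65.94

P = 912/2131 ≈ 0.427968 and Q = 248/2131 ≈ 0.116377.
Under the Kimura two-parameter model, d = −½ ln(1 − 2P − Q) − ¼ ln(1 − 2Q).
1 − 2P − Q = 0.027687, giving −½ ln(0.027687) = 1.793396.
1 − 2Q = 0.767246, giving −¼ ln(0.767246) = 0.066237.
d = 1.793396 + 0.066237 = 1.859633.
Under a molecular clock d = 2μt, so t = d/(2μ) = 1.859633 / (2 × 0.0141) = 65.94 Myr.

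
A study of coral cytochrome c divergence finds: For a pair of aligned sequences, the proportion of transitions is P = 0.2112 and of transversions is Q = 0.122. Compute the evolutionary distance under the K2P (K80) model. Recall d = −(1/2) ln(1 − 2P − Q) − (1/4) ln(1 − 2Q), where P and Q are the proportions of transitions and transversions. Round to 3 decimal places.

Under the Kimura two-parameter model, d = −½ ln(1 − 2P − Q) − ¼ ln(1 − 2Q).
1 − 2P − Q = 0.4556, giving −½ ln(0.4556) = 0.393070.
1 − 2Q = 0.756, giving −¼ ln(0.756) = 0.069928.
d = 0.393070 + 0.069928 = 0.462998.

0.463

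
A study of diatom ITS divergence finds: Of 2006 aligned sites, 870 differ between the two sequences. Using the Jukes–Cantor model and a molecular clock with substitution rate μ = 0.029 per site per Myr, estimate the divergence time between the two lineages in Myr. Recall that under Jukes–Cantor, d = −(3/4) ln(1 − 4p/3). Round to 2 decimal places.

p = 870/2006 ≈ 0.433699.
d = −(3/4) ln(1 − 4p/3) = −0.75 ln(1 − 0.578265) = −0.75 ln(0.421735)
  = −0.75 × (-0.863378) = 0.647534 substitutions/site.
Under a molecular clock d = 2μt, so t = d/(2μ) = 0.647534 / (2 × 0.029) = 11.16 Myr.

11.16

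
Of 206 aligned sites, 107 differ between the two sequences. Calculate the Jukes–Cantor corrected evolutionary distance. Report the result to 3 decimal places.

0.885

p = 107/206 ≈ 0.519417.
d = −(3/4) ln(1 − 4p/3) = −0.75 ln(1 − 0.692556) = −0.75 ln(0.307444)
  = −0.75 × (-1.179462) = 0.884597 substitutions/site.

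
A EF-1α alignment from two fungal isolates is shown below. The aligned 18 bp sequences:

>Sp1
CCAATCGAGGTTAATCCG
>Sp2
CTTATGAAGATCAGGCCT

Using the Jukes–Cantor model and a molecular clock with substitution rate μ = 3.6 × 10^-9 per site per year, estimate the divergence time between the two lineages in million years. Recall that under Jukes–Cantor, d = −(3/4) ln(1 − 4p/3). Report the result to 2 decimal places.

114.44

The sequences differ at 9 of 18 sites (2, 3, 6, 7, 10, 12, 14, 15, 18), so p = 9/18 = 0.5.
d = −(3/4) ln(1 − 4p/3) = −0.75 ln(1 − 0.666667) = −0.75 ln(0.333333)
  = −0.75 × (-1.098613) = 0.823960 substitutions/site.
Under a molecular clock d = 2μt, so t = d/(2μ) = 0.823960 / (2 × 3.6 × 10^-9) = 114.44 million years.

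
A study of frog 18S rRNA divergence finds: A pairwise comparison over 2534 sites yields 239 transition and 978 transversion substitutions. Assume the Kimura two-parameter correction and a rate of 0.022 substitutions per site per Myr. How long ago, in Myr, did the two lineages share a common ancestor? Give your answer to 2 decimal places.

18.11

P = 239/2534 ≈ 0.094317 and Q = 978/2534 ≈ 0.385951.
Under the Kimura two-parameter model, d = −½ ln(1 − 2P − Q) − ¼ ln(1 − 2Q).
1 − 2P − Q = 0.425415, giving −½ ln(0.425415) = 0.427345.
1 − 2Q = 0.228098, giving −¼ ln(0.228098) = 0.369495.
d = 0.427345 + 0.369495 = 0.796840.
Under a molecular clock d = 2μt, so t = d/(2μ) = 0.796840 / (2 × 0.022) = 18.11 Myr.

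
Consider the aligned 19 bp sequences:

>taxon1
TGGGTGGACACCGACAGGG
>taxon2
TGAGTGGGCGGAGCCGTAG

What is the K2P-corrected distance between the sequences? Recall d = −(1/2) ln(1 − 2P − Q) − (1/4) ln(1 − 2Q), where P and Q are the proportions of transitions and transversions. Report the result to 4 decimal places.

0.8041

Of 19 sites, 5 differences are transitions and 4 are transversions, so P = 5/19 ≈ 0.263158 and Q = 4/19 ≈ 0.210526.
Under the Kimura two-parameter model, d = −½ ln(1 − 2P − Q) − ¼ ln(1 − 2Q).
1 − 2P − Q = 0.263158, giving −½ ln(0.263158) = 0.667500.
1 − 2Q = 0.578948, giving −¼ ln(0.578948) = 0.136636.
d = 0.667500 + 0.136636 = 0.804136.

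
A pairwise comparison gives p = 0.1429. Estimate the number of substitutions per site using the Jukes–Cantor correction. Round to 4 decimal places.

d = −(3/4) ln(1 − 4p/3) = −0.75 ln(1 − 0.190533) = −0.75 ln(0.809467)
  = −0.75 × (-0.211379) = 0.158534 substitutions/site.

0.1585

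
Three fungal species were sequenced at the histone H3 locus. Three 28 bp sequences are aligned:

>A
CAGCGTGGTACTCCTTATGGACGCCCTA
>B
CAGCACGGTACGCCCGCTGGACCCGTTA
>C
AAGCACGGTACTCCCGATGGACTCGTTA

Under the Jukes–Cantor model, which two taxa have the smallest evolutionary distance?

A–B: 9/28 differ, p = 0.321, d = 0.420.
A–C: 8/28 differ, p = 0.286, d = 0.360.
B–C: 4/28 differ, p = 0.143, d = 0.158.
The smallest distance is between B and C.

B and C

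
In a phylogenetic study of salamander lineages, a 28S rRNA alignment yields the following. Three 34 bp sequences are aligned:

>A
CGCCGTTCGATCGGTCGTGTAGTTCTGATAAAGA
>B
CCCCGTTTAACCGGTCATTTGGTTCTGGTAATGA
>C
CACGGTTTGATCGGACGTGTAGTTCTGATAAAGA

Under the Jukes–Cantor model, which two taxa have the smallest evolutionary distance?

A–B: 9/34 differ, p = 0.265, d = 0.326.
A–C: 4/34 differ, p = 0.118, d = 0.128.
B–C: 10/34 differ, p = 0.294, d = 0.373.
The smallest distance is between A and C.

A and C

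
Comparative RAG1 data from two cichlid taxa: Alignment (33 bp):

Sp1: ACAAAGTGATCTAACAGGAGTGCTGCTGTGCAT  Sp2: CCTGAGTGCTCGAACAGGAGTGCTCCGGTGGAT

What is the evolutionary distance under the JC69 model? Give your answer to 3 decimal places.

0.293

The sequences differ at 8 of 33 sites (1, 3, 4, 9, 12, 25, 27, 31), so p = 8/33 ≈ 0.242424.
d = −(3/4) ln(1 − 4p/3) = −0.75 ln(1 − 0.323232) = −0.75 ln(0.676768)
  = −0.75 × (-0.390427) = 0.292820 substitutions/site.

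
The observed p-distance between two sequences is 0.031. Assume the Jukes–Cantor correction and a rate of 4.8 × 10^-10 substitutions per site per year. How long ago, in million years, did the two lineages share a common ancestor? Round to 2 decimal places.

d = −(3/4) ln(1 − 4p/3) = −0.75 ln(1 − 0.041333) = −0.75 ln(0.958667)
  = −0.75 × (-0.042212) = 0.031659 substitutions/site.
Under a molecular clock d = 2μt, so t = d/(2μ) = 0.031659 / (2 × 4.8 × 10^-10) = 32.98 million years.

32.98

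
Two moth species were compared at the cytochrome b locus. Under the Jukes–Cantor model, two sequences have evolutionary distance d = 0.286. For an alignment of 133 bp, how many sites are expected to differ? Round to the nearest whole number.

Invert JC69: p = (3/4)(1 − e^(−4d/3)) = 0.75 × (1 − e^(-0.381333)) = 0.75 × (1 − 0.682950) = 0.237788.
Expected differing sites = pL ≈ 0.237788 × 133 = 31.625804 ≈ 32.

32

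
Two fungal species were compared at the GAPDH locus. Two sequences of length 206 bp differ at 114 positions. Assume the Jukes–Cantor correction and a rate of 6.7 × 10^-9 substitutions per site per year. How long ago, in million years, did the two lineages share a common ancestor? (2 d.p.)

p = 114/206 ≈ 0.553398.
d = −(3/4) ln(1 − 4p/3) = −0.75 ln(1 − 0.737864) = −0.75 ln(0.262136)
  = −0.75 × (-1.338892) = 1.004169 substitutions/site.
Under a molecular clock d = 2μt, so t = d/(2μ) = 1.004169 / (2 × 6.7 × 10^-9) = 74.94 million years.

74.94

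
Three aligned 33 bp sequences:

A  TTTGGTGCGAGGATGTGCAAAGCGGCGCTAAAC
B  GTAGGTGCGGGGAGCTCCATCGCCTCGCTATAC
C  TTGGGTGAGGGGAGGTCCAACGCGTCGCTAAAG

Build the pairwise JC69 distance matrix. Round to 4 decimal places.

A–B: 11/33 sites differ → p ≈ 0.333333, d = −0.75 ln(1 − 0.444444) = 0.440839 ≈ 0.4408.
A–C: 8/33 sites differ → p ≈ 0.242424, d = −0.75 ln(1 − 0.323232) = 0.292820 ≈ 0.2928.
B–C: 8/33 sites differ → p ≈ 0.242424, d = −0.75 ln(1 − 0.323232) = 0.292820 ≈ 0.2928.

d(A,B) = 0.4408, d(A,C) = 0.2928, d(B,C) = 0.2928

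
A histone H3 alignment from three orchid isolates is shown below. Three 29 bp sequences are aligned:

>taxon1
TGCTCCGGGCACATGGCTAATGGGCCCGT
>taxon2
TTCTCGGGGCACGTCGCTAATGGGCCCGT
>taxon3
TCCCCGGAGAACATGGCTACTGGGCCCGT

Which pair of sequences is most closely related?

taxon1–taxon2: 4/29 differ, p = 0.138, d = 0.152.
taxon1–taxon3: 6/29 differ, p = 0.207, d = 0.242.
taxon2–taxon3: 7/29 differ, p = 0.241, d = 0.291.
The smallest distance is between taxon1 and taxon2.

taxon1 and taxon2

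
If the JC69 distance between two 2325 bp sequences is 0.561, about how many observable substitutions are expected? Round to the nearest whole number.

918

Invert JC69: p = (3/4)(1 − e^(−4d/3)) = 0.75 × (1 − e^(-0.748)) = 0.75 × (1 − 0.473312) = 0.395016.
Expected differing sites = pL ≈ 0.395016 × 2325 = 918.4122 ≈ 918.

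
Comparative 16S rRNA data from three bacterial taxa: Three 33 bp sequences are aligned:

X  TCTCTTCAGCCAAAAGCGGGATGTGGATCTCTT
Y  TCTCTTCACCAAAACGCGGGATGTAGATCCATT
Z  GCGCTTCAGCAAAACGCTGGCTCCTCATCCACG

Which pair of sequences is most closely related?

X and Y

X–Y: 6/33 differ, p = 0.182, d = 0.208.
X–Z: 14/33 differ, p = 0.424, d = 0.625.
Y–Z: 11/33 differ, p = 0.333, d = 0.441.
The smallest distance is between X and Y.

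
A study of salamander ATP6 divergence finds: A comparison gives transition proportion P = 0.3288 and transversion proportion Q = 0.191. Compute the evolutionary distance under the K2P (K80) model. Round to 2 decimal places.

Under the Kimura two-parameter model, d = −½ ln(1 − 2P − Q) − ¼ ln(1 − 2Q).
1 − 2P − Q = 0.1514, giving −½ ln(0.1514) = 0.943915.
1 − 2Q = 0.618, giving −¼ ln(0.618) = 0.120317.
d = 0.943915 + 0.120317 = 1.064232.

1.06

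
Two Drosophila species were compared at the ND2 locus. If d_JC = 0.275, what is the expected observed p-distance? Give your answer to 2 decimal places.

0.23

p = (3/4)(1 − e^(−4d/3)) = 0.75 × (1 − e^(-0.366667)) = 0.75 × (1 − 0.693040) = 0.230220.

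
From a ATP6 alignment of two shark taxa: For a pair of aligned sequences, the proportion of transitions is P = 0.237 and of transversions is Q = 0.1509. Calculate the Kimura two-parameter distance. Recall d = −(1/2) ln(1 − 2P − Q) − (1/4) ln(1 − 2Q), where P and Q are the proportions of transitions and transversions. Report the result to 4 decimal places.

0.5801

Under the Kimura two-parameter model, d = −½ ln(1 − 2P − Q) − ¼ ln(1 − 2Q).
1 − 2P − Q = 0.3751, giving −½ ln(0.3751) = 0.490281.
1 − 2Q = 0.6982, giving −¼ ln(0.6982) = 0.089812.
d = 0.490281 + 0.089812 = 0.580093.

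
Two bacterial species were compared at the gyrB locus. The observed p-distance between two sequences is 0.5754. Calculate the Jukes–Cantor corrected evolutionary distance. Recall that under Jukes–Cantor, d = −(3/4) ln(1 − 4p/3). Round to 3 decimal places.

1.093

d = −(3/4) ln(1 − 4p/3) = −0.75 ln(1 − 0.7672) = −0.75 ln(0.2328)
  = −0.75 × (-1.457576) = 1.093182 substitutions/site.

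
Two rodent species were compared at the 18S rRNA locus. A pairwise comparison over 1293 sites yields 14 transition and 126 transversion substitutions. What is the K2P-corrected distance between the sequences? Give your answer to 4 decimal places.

P = 14/1293 ≈ 0.010828 and Q = 126/1293 ≈ 0.097448.
Under the Kimura two-parameter model, d = −½ ln(1 − 2P − Q) − ¼ ln(1 − 2Q).
1 − 2P − Q = 0.880896, giving −½ ln(0.880896) = 0.063408.
1 − 2Q = 0.805104, giving −¼ ln(0.805104) = 0.054196.
d = 0.063408 + 0.054196 = 0.117604.

0.1176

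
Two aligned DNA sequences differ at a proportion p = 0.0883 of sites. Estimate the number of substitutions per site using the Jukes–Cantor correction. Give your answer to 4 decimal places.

d = −(3/4) ln(1 − 4p/3) = −0.75 ln(1 − 0.117733) = −0.75 ln(0.882267)
  = −0.75 × (-0.125261) = 0.093946 substitutions/site.

0.0939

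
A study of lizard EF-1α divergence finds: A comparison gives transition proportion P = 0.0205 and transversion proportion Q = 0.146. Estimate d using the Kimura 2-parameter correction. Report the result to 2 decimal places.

Under the Kimura two-parameter model, d = −½ ln(1 − 2P − Q) − ¼ ln(1 − 2Q).
1 − 2P − Q = 0.813, giving −½ ln(0.813) = 0.103512.
1 − 2Q = 0.708, giving −¼ ln(0.708) = 0.086328.
d = 0.103512 + 0.086328 = 0.189840.

0.19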